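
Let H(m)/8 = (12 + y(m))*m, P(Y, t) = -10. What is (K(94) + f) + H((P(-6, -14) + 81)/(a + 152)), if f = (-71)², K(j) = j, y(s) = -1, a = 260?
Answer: 530467/103 ≈ 5150.2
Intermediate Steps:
f = 5041
H(m) = 88*m (H(m) = 8*((12 - 1)*m) = 8*(11*m) = 88*m)
(K(94) + f) + H((P(-6, -14) + 81)/(a + 152)) = (94 + 5041) + 88*((-10 + 81)/(260 + 152)) = 5135 + 88*(71/412) = 5135 + 1562/103 = 530467/103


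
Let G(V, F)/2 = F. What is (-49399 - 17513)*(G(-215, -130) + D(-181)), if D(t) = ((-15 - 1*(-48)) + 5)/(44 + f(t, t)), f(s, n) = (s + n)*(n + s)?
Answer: 47511481748/2731 ≈ 1.7397e+7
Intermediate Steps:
G(V, F) = 2*F
f(s, n) = (n + s)² (f(s, n) = (n + s)*(n + s) = (n + s)²)
D(t) = 38/(44 + 4*t²) (D(t) = ((-15 - 1*(-48)) + 5)/(44 + (t + t)²) = ((-15 + 48) + 5)/(44 + (2*t)²) = (33 + 5)/(44 + 4*t²) = 38/(44 + 4*t²))
(-49399 - 17513)*(G(-215, -130) + D(-181)) = (-49399 - 17513)*(2*(-130) + 19/(2*(11 + (-181)²))) = -66912*(-260 + 19/(2*(11 + 32761))) = -66912*(-260 + (19/2)/32772) = -66912*(-260 + (19/2)*(1/32772)) = -66912*(-260 + 19/65544) = -66912*(-17041421/65544) = 47511481748/2731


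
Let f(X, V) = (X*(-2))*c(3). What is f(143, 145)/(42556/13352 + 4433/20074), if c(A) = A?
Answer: -7186502037/28545580 ≈ -251.76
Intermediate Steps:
f(X, V) = -6*X (f(X, V) = (X*(-2))*3 = -2*X*3 = -6*X)
f(143, 145)/(42556/13352 + 4433/20074) = (-6*143)/(42556/13352 + 4433/20074) = -858/(42556*(1/13352) + 4433*(1/20074)) = -858/(10639/3338 + 4433/20074) = -858/57091160/16751753 = -858*16751753/57091160 = -7186502037/28545580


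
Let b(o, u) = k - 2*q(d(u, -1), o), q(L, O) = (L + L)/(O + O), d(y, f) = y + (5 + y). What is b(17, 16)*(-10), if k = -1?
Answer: 910/17 ≈ 53.529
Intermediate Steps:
d(y, f) = 5 + 2*y
q(L, O) = L/O (q(L, O) = (2*L)/((2*O)) = (2*L)*(1/(2*O)) = L/O)
b(o, u) = -1 - 2*(5 + 2*u)/o
b(17, 16)*(-10) = ((-10 - 1*17 - 4*16)/17)*(-10) = ((-10 - 17 - 64)/17)*(-10) = ((1/17)*(-91))*(-10) = -91/17*(-10) = 910/17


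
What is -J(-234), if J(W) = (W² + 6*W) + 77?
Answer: -53429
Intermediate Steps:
J(W) = 77 + W² + 6*W
-J(-234) = -(77 + (-234)² + 6*(-234)) = -(77 + 54756 - 1404) = -1*53429 = -53429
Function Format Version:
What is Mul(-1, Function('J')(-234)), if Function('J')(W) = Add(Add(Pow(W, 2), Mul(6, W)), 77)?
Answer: -53429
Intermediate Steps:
Function('J')(W) = Add(77, Pow(W, 2), Mul(6, W))
Mul(-1, Function('J')(-234)) = Mul(-1, Add(77, Pow(-234, 2), Mul(6, -234))) = Mul(-1, Add(77, 54756, -1404)) = Mul(-1, 53429) = -53429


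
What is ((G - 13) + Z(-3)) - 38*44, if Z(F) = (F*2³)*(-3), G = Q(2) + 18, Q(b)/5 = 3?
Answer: -1580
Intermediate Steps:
Q(b) = 15 (Q(b) = 5*3 = 15)
G = 33 (G = 15 + 18 = 33)
Z(F) = -24*F (Z(F) = (F*8)*(-3) = (8*F)*(-3) = -24*F)
((G - 13) + Z(-3)) - 38*44 = ((33 - 13) - 24*(-3)) - 38*44 = (20 + 72) - 1672 = 92 - 1672 = -1580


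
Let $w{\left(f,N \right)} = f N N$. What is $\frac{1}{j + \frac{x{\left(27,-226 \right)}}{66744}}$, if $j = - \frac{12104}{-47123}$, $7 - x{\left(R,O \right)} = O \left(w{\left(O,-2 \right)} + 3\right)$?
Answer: $- \frac{1048392504}{2929089587} \approx -0.35792$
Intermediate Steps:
$w{\left(f,N \right)} = f N^{2}$ ($w{\left(f,N \right)} = N f N = f N^{2}$)
$x{\left(R,O \right)} = 7 - O \left(3 + 4 O\right)$ ($x{\left(R,O \right)} = 7 - O \left(O \left(-2\right)^{2} + 3\right) = 7 - O \left(O 4 + 3\right) = 7 - O \left(4 O + 3\right) = 7 - O \left(3 + 4 O\right)$)
$j = \frac{12104}{47123}$ ($j = \left(-12104\right) \left(- \frac{1}{47123}\right) = \frac{12104}{47123} \approx 0.25686$)
$\frac{1}{j + \frac{x{\left(27,-226 \right)}}{66744}} = \frac{1}{\frac{12104}{47123} + \frac{7 - 4 \left(-226\right)^{2} - -678}{66744}} = \frac{1}{\frac{12104}{47123} + \left(7 - 204304 + 678\right) \frac{1}{66744}} = \frac{1}{\frac{12104}{47123} - \frac{67873}{22248}} = \frac{1}{- \frac{2929089587}{1048392504}} = - \frac{1048392504}{2929089587}$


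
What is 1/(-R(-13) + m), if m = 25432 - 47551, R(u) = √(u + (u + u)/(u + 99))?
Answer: -951117/21037757495 + 2*I*√6149/21037757495 ≈ -4.521e-5 + 7.4547e-9*I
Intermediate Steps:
R(u) = √(u + 2*u/(99 + u)) (R(u) = √(u + (2*u)/(99 + u)) = √(u + 2*u/(99 + u)))
m = -22119
1/(-R(-13) + m) = 1/(-√(-13*(101 - 13)/(99 - 13)) - 22119) = 1/(-√(-13*88/86) - 22119) = 1/(-√(-13*1/86*88) - 22119) = 1/(-√(-572/43) - 22119) = 1/(-2*I*√6149/43 - 22119) = 1/(-22119 - 2*I*√6149/43)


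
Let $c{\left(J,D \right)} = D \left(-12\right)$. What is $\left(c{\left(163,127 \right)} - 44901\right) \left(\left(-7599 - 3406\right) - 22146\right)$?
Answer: $1539035175$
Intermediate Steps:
$c{\left(J,D \right)} = - 12 D$
$\left(c{\left(163,127 \right)} - 44901\right) \left(\left(-7599 - 3406\right) - 22146\right) = \left(\left(-12\right) 127 - 44901\right) \left(\left(-7599 - 3406\right) - 22146\right) = \left(-1524 - 44901\right) \left(\left(-7599 - 3406\right) - 22146\right) = - 46425 \left(-11005 - 22146\right) = \left(-46425\right) \left(-33151\right) = 1539035175$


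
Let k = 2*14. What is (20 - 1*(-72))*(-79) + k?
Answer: -7240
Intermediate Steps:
k = 28
(20 - 1*(-72))*(-79) + k = (20 - 1*(-72))*(-79) + 28 = (20 + 72)*(-79) + 28 = 92*(-79) + 28 = -7268 + 28 = -7240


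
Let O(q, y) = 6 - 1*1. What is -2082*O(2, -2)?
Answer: -10410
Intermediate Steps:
O(q, y) = 5 (O(q, y) = 6 - 1 = 5)
-2082*O(2, -2) = -2082*5 = -10410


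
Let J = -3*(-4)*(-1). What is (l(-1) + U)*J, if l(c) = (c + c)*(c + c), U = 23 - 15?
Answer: -144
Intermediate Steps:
U = 8
l(c) = 4*c² (l(c) = (2*c)*(2*c) = 4*c²)
J = -12 (J = 12*(-1) = -12)
(l(-1) + U)*J = (4*(-1)² + 8)*(-12) = (4*1 + 8)*(-12) = (4 + 8)*(-12) = 12*(-12) = -144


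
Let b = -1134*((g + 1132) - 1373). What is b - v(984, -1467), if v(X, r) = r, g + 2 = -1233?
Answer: 1675251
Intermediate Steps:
g = -1235 (g = -2 - 1233 = -1235)
b = 1673784 (b = -1134*((-1235 + 1132) - 1373) = -1134*(-103 - 1373) = -1134*(-1476) = 1673784)
b - v(984, -1467) = 1673784 - 1*(-1467) = 1673784 + 1467 = 1675251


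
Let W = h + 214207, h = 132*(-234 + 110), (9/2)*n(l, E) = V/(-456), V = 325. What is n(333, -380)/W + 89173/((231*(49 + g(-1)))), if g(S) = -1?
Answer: 143655433897/17862487632 ≈ 8.0423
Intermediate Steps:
n(l, E) = -325/2052 (n(l, E) = 2*(325/(-456))/9 = 2*(325*(-1/456))/9 = (2/9)*(-325/456) = -325/2052)
h = -16368 (h = 132*(-124) = -16368)
W = 197839 (W = -16368 + 214207 = 197839)
n(333, -380)/W + 89173/((231*(49 + g(-1)))) = -325/2052/197839 + 89173/((231*(49 - 1))) = -325/2052*1/197839 + 89173/((231*48)) = -325/405965628 + 89173/11088 = -325/405965628 + 89173*(1/11088) = -325/405965628 + 12739/1584 = 143655433897/17862487632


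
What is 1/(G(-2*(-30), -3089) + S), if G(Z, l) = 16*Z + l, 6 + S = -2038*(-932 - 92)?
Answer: 1/2084777 ≈ 4.7967e-7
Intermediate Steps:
S = 2086906 (S = -6 - 2038*(-932 - 92) = -6 - 2038*(-1024) = -6 + 2086912 = 2086906)
G(Z, l) = l + 16*Z
1/(G(-2*(-30), -3089) + S) = 1/((-3089 + 16*(-2*(-30))) + 2086906) = 1/((-3089 + 16*60) + 2086906) = 1/((-3089 + 960) + 2086906) = 1/(-2129 + 2086906) = 1/2084777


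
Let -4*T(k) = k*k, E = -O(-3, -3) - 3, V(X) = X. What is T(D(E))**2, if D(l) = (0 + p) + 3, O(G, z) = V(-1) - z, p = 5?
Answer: 256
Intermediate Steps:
O(G, z) = -1 - z
E = -5 (E = -(-1 - 1*(-3)) - 3 = -(-1 + 3) - 3 = -1*2 - 3 = -2 - 3 = -5)
D(l) = 8 (D(l) = (0 + 5) + 3 = 5 + 3 = 8)
T(k) = -k**2/4 (T(k) = -k*k/4 = -k**2/4)
T(D(E))**2 = (-1/4*8**2)**2 = (-1/4*64)**2 = (-16)**2 = 256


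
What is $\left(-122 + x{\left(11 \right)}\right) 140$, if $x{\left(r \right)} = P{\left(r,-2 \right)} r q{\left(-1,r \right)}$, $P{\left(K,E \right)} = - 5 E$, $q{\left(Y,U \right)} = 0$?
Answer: $-17080$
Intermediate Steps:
$x{\left(r \right)} = 0$ ($x{\left(r \right)} = \left(-5\right) \left(-2\right) r 0 = 10 r 0 = 0$)
$\left(-122 + x{\left(11 \right)}\right) 140 = \left(-122 + 0\right) 140 = \left(-122\right) 140 = -17080$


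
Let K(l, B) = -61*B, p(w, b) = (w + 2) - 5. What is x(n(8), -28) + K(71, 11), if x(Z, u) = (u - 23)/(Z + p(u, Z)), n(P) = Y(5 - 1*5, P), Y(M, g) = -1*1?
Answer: -21421/32 ≈ -669.41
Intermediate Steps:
p(w, b) = -3 + w (p(w, b) = (2 + w) - 5 = -3 + w)
Y(M, g) = -1
n(P) = -1
x(Z, u) = (-23 + u)/(-3 + Z + u) (x(Z, u) = (u - 23)/(Z + (-3 + u)) = (-23 + u)/(-3 + Z + u))
x(n(8), -28) + K(71, 11) = (-23 - 28)/(-3 - 1 - 28) - 61*11 = -51/(-32) - 671 = -1/32*(-51) - 671 = 51/32 - 671 = -21421/32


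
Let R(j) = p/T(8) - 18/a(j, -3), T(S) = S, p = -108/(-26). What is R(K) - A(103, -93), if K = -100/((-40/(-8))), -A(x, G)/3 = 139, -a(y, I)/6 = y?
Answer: 27129/65 ≈ 417.37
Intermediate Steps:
a(y, I) = -6*y
p = 54/13 (p = -108*(-1/26) = 54/13 ≈ 4.1538)
A(x, G) = -417 (A(x, G) = -3*139 = -417)
K = -20 (K = -100/((-40*(-⅛))) = -100/5 = -100*⅕ = -20)
R(j) = 27/52 + 3/j (R(j) = (54/13)/8 - 18*(-1/(6*j)) = (54/13)*(⅛) - (-3)/j = 27/52 + 3/j)
R(K) - A(103, -93) = (27/52 + 3/(-20)) - 1*(-417) = (27/52 + 3*(-1/20)) + 417 = (27/52 - 3/20) + 417 = 24/65 + 417 = 27129/65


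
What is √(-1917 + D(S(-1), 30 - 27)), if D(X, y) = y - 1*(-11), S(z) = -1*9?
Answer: I*√1903 ≈ 43.623*I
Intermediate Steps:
S(z) = -9
D(X, y) = 11 + y (D(X, y) = y + 11 = 11 + y)
√(-1917 + D(S(-1), 30 - 27)) = √(-1917 + (11 + (30 - 27))) = √(-1917 + (11 + 3)) = √(-1917 + 14) = √(-1903) = I*√1903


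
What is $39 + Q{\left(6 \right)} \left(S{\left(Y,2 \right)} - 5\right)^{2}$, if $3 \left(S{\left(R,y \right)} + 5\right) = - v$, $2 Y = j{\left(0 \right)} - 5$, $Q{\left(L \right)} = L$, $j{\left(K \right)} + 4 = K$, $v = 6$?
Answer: $903$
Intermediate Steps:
$j{\left(K \right)} = -4 + K$
$Y = - \frac{9}{2}$ ($Y = \frac{\left(-4 + 0\right) - 5}{2} = \frac{-4 - 5}{2} = \frac{1}{2} \left(-9\right) = - \frac{9}{2} \approx -4.5$)
$S{\left(R,y \right)} = -7$ ($S{\left(R,y \right)} = -5 + \frac{\left(-1\right) 6}{3} = -5 + \frac{1}{3} \left(-6\right) = -5 - 2 = -7$)
$39 + Q{\left(6 \right)} \left(S{\left(Y,2 \right)} - 5\right)^{2} = 39 + 6 \left(-7 - 5\right)^{2} = 39 + 6 \left(-12\right)^{2} = 39 + 6 \cdot 144 = 39 + 864 = 903$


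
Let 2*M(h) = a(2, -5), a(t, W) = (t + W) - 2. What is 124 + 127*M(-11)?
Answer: -387/2 ≈ -193.50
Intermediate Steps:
a(t, W) = -2 + W + t (a(t, W) = (W + t) - 2 = -2 + W + t)
M(h) = -5/2 (M(h) = (-2 - 5 + 2)/2 = (½)*(-5) = -5/2)
124 + 127*M(-11) = 124 + 127*(-5/2) = 124 - 635/2 = -387/2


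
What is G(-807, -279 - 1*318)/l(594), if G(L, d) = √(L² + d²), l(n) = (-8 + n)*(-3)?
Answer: -√111962/586 ≈ -0.57100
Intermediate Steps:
l(n) = 24 - 3*n
G(-807, -279 - 1*318)/l(594) = √((-807)² + (-279 - 1*318)²)/(24 - 3*594) = √(651249 + (-279 - 318)²)/(24 - 1782) = √(651249 + (-597)²)/(-1758) = √(651249 + 356409)*(-1/1758) = √1007658*(-1/1758) = (3*√111962)*(-1/1758) = -√111962/586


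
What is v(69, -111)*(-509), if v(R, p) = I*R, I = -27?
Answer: 948267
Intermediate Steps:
v(R, p) = -27*R
v(69, -111)*(-509) = -27*69*(-509) = -1863*(-509) = 948267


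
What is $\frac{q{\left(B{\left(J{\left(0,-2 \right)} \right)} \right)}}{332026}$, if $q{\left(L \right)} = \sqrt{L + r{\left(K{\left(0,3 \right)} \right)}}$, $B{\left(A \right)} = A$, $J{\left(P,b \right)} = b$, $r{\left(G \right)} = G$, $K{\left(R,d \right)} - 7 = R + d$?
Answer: $\frac{\sqrt{2}}{166013} \approx 8.5187 \cdot 10^{-6}$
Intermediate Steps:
$K{\left(R,d \right)} = 7 + R + d$ ($K{\left(R,d \right)} = 7 + \left(R + d\right) = 7 + R + d$)
$q{\left(L \right)} = \sqrt{10 + L}$ ($q{\left(L \right)} = \sqrt{L + \left(7 + 0 + 3\right)} = \sqrt{L + 10} = \sqrt{10 + L}$)
$\frac{q{\left(B{\left(J{\left(0,-2 \right)} \right)} \right)}}{332026} = \frac{\sqrt{10 - 2}}{332026} = \sqrt{8} \cdot \frac{1}{332026} = 2 \sqrt{2} \cdot \frac{1}{332026} = \frac{\sqrt{2}}{166013}$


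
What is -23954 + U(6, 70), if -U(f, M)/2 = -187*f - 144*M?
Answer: -1550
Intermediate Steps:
U(f, M) = 288*M + 374*f (U(f, M) = -2*(-187*f - 144*M) = 288*M + 374*f)
-23954 + U(6, 70) = -23954 + (288*70 + 374*6) = -23954 + (20160 + 2244) = -23954 + 22404 = -1550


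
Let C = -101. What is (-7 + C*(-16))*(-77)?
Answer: -123893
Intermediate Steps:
(-7 + C*(-16))*(-77) = (-7 - 101*(-16))*(-77) = (-7 + 1616)*(-77) = 1609*(-77) = -123893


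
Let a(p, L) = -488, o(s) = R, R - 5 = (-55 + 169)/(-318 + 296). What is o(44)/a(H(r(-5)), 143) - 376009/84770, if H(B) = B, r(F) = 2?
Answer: -504561693/113761340 ≈ -4.4353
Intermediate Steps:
R = -2/11 (R = 5 + (-55 + 169)/(-318 + 296) = 5 + 114/(-22) = 5 + 114*(-1/22) = 5 - 57/11 = -2/11 ≈ -0.18182)
o(s) = -2/11
o(44)/a(H(r(-5)), 143) - 376009/84770 = -2/11/(-488) - 376009/84770 = -2/11*(-1/488) - 376009*1/84770 = 1/2684 - 376009/84770 = -504561693/113761340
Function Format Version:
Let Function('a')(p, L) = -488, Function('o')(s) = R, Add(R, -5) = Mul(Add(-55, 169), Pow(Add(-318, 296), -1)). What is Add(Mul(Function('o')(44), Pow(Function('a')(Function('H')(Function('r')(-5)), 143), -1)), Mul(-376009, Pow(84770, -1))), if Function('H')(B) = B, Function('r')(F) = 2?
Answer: Rational(-504561693, 113761340) ≈ -4.4353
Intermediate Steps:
R = Rational(-2, 11) (R = Add(5, Mul(Add(-55, 169), Pow(Add(-318, 296), -1))) = Add(5, Mul(114, Pow(-22, -1))) = Add(5, Mul(114, Rational(-1, 22))) = Add(5, Rational(-57, 11)) = Rational(-2, 11) ≈ -0.18182)
Function('o')(s) = Rational(-2, 11)
Add(Mul(Function('o')(44), Pow(Function('a')(Function('H')(Function('r')(-5)), 143), -1)), Mul(-376009, Pow(84770, -1))) = Add(Mul(Rational(-2, 11), Pow(-488, -1)), Mul(-376009, Pow(84770, -1))) = Add(Mul(Rational(-2, 11), Rational(-1, 488)), Mul(-376009, Rational(1, 84770))) = Add(Rational(1, 2684), Rational(-376009, 84770)) = Rational(-504561693, 113761340)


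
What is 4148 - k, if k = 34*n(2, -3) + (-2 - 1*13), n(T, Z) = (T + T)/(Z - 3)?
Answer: 12557/3 ≈ 4185.7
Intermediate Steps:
n(T, Z) = 2*T/(-3 + Z) (n(T, Z) = (2*T)/(-3 + Z) = 2*T/(-3 + Z))
k = -113/3 (k = 34*(2*2/(-3 - 3)) + (-2 - 1*13) = 34*(2*2/(-6)) + (-2 - 13) = 34*(2*2*(-⅙)) - 15 = 34*(-⅔) - 15 = -68/3 - 15 = -113/3 ≈ -37.667)
4148 - k = 4148 - 1*(-113/3) = 4148 + 113/3 = 12557/3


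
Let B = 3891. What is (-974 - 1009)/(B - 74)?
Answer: -1983/3817 ≈ -0.51952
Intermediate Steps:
(-974 - 1009)/(B - 74) = (-974 - 1009)/(3891 - 74) = -1983/3817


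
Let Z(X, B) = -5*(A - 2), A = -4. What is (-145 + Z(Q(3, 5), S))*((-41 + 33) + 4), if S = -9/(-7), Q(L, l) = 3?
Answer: 460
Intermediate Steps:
S = 9/7 (S = -9*(-⅐) = 9/7 ≈ 1.2857)
Z(X, B) = 30 (Z(X, B) = -5*(-4 - 2) = -5*(-6) = 30)
(-145 + Z(Q(3, 5), S))*((-41 + 33) + 4) = (-145 + 30)*((-41 + 33) + 4) = -115*(-8 + 4) = -115*(-4) = 460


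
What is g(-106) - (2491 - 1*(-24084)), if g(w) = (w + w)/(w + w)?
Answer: -26574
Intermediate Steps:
g(w) = 1 (g(w) = (2*w)/((2*w)) = (2*w)*(1/(2*w)) = 1)
g(-106) - (2491 - 1*(-24084)) = 1 - (2491 - 1*(-24084)) = 1 - (2491 + 24084) = 1 - 1*26575 = 1 - 26575 = -26574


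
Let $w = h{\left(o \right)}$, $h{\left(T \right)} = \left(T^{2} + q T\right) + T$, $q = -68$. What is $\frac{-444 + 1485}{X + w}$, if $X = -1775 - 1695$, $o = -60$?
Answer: $\frac{1041}{4150} \approx 0.25084$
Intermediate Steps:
$h{\left(T \right)} = T^{2} - 67 T$ ($h{\left(T \right)} = \left(T^{2} - 68 T\right) + T = T^{2} - 67 T$)
$X = -3470$ ($X = -1775 - 1695 = -3470$)
$w = 7620$ ($w = - 60 \left(-67 - 60\right) = \left(-60\right) \left(-127\right) = 7620$)
$\frac{-444 + 1485}{X + w} = \frac{-444 + 1485}{-3470 + 7620} = \frac{1041}{4150}$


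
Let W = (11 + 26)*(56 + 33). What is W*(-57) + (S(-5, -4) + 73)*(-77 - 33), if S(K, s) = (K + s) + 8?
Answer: -195621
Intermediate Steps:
S(K, s) = 8 + K + s
W = 3293 (W = 37*89 = 3293)
W*(-57) + (S(-5, -4) + 73)*(-77 - 33) = 3293*(-57) + ((8 - 5 - 4) + 73)*(-77 - 33) = -187701 + (-1 + 73)*(-110) = -187701 + 72*(-110) = -187701 - 7920 = -195621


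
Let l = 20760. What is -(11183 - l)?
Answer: 9577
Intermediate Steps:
-(11183 - l) = -(11183 - 1*20760) = -(11183 - 20760) = -1*(-9577) = 9577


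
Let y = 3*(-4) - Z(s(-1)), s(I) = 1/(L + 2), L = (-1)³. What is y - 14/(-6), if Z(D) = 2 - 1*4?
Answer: -23/3 ≈ -7.6667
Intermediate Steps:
L = -1
s(I) = 1 (s(I) = 1/(-1 + 2) = 1/1 = 1)
Z(D) = -2 (Z(D) = 2 - 4 = -2)
y = -10 (y = 3*(-4) - 1*(-2) = -12 + 2 = -10)
y - 14/(-6) = -10 - 14/(-6) = -10 - ⅙*(-14) = -10 + 7/3 = -23/3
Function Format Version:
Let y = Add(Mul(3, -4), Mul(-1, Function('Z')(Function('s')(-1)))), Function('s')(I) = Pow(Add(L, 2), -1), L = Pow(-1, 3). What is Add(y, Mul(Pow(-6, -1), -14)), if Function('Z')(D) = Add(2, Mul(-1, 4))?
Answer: Rational(-23, 3) ≈ -7.6667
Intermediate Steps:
L = -1
Function('s')(I) = 1 (Function('s')(I) = Pow(Add(-1, 2), -1) = Pow(1, -1) = 1)
Function('Z')(D) = -2 (Function('Z')(D) = Add(2, -4) = -2)
y = -10 (y = Add(Mul(3, -4), Mul(-1, -2)) = Add(-12, 2) = -10)
Add(y, Mul(Pow(-6, -1), -14)) = Add(-10, Mul(Pow(-6, -1), -14)) = Add(-10, Mul(Rational(-1, 6), -14)) = Add(-10, Rational(7, 3)) = Rational(-23, 3)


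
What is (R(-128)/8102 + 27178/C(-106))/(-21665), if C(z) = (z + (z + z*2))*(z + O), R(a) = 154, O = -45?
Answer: -57513963/2809530458980 ≈ -2.0471e-5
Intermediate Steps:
C(z) = 4*z*(-45 + z) (C(z) = (z + (z + z*2))*(z - 45) = (z + (z + 2*z))*(-45 + z) = (z + 3*z)*(-45 + z) = (4*z)*(-45 + z) = 4*z*(-45 + z))
(R(-128)/8102 + 27178/C(-106))/(-21665) = (154/8102 + 27178/((4*(-106)*(-45 - 106))))/(-21665) = (154*(1/8102) + 27178/((4*(-106)*(-151))))*(-1/21665) = (77/4051 + 27178/64024)*(-1/21665) = (77/4051 + 27178*(1/64024))*(-1/21665) = (77/4051 + 13589/32012)*(-1/21665) = (57513963/129680612)*(-1/21665) = -57513963/2809530458980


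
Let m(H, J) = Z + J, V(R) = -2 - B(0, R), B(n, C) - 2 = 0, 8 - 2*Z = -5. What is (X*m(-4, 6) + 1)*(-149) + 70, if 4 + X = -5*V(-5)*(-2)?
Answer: 81871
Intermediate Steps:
Z = 13/2 (Z = 4 - ½*(-5) = 4 + 5/2 = 13/2 ≈ 6.5000)
B(n, C) = 2 (B(n, C) = 2 + 0 = 2)
V(R) = -4 (V(R) = -2 - 1*2 = -2 - 2 = -4)
m(H, J) = 13/2 + J
X = -44 (X = -4 - 5*(-4)*(-2) = -4 + 20*(-2) = -4 - 40 = -44)
(X*m(-4, 6) + 1)*(-149) + 70 = (-44*(13/2 + 6) + 1)*(-149) + 70 = (-44*25/2 + 1)*(-149) + 70 = (-550 + 1)*(-149) + 70 = -549*(-149) + 70 = 81801 + 70 = 81871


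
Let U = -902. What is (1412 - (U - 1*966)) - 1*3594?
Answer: -314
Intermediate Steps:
(1412 - (U - 1*966)) - 1*3594 = (1412 - (-902 - 1*966)) - 1*3594 = (1412 - (-902 - 966)) - 3594 = (1412 - 1*(-1868)) - 3594 = (1412 + 1868) - 3594 = 3280 - 3594 = -314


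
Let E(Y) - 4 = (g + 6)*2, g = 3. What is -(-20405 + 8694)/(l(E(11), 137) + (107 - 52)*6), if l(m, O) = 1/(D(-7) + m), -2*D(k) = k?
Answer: 597261/16832 ≈ 35.484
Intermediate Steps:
D(k) = -k/2
E(Y) = 22 (E(Y) = 4 + (3 + 6)*2 = 4 + 9*2 = 4 + 18 = 22)
l(m, O) = 1/(7/2 + m) (l(m, O) = 1/(-½*(-7) + m) = 1/(7/2 + m))
-(-20405 + 8694)/(l(E(11), 137) + (107 - 52)*6) = -(-20405 + 8694)/(2/(7 + 2*22) + (107 - 52)*6) = -(-11711)/(2/(7 + 44) + 55*6) = -(-11711)/(2/51 + 330) = -(-11711)/16832/51 = -(-11711)*51/16832 = -1*(-597261/16832) = 597261/16832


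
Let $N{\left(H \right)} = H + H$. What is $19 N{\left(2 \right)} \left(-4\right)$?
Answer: $-304$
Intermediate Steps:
$N{\left(H \right)} = 2 H$
$19 N{\left(2 \right)} \left(-4\right) = 19 \cdot 2 \cdot 2 \left(-4\right) = 19 \cdot 4 \left(-4\right) = 76 \left(-4\right) = -304$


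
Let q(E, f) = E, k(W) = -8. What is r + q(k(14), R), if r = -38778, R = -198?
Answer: -38786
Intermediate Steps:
r + q(k(14), R) = -38778 - 8 = -38786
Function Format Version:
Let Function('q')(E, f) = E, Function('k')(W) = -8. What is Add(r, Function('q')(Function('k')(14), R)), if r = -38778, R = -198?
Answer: -38786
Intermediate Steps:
Add(r, Function('q')(Function('k')(14), R)) = Add(-38778, -8) = -38786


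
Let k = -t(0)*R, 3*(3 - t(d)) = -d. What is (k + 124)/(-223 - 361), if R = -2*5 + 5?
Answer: -139/584 ≈ -0.23801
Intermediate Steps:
R = -5 (R = -10 + 5 = -5)
t(d) = 3 + d/3 (t(d) = 3 - (-1)*d/3 = 3 + d/3)
k = 15 (k = -(3 + (⅓)*0)*(-5) = -(3 + 0)*(-5) = -3*(-5) = -1*(-15) = 15)
(k + 124)/(-223 - 361) = (15 + 124)/(-223 - 361) = 139/(-584) = 139*(-1/584) = -139/584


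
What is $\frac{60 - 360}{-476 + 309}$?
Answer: $\frac{300}{167} \approx 1.7964$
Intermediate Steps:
$\frac{60 - 360}{-476 + 309} = - \frac{300}{-167} = \left(-300\right) \left(- \frac{1}{167}\right) = \frac{300}{167}$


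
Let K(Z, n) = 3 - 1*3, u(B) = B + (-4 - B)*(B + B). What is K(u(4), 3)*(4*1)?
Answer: 0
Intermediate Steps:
u(B) = B + 2*B*(-4 - B) (u(B) = B + (-4 - B)*(2*B) = B + 2*B*(-4 - B))
K(Z, n) = 0 (K(Z, n) = 3 - 3 = 0)
K(u(4), 3)*(4*1) = 0*(4*1) = 0*4 = 0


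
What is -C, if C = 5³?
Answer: -125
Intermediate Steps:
C = 125
-C = -1*125 = -125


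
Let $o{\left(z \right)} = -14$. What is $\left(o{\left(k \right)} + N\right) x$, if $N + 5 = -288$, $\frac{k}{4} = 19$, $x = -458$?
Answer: $140606$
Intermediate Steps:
$k = 76$ ($k = 4 \cdot 19 = 76$)
$N = -293$ ($N = -5 - 288 = -293$)
$\left(o{\left(k \right)} + N\right) x = \left(-14 - 293\right) \left(-458\right) = \left(-307\right) \left(-458\right) = 140606$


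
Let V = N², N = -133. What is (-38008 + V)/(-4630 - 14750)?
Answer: 6773/6460 ≈ 1.0485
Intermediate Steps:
V = 17689 (V = (-133)² = 17689)
(-38008 + V)/(-4630 - 14750) = (-38008 + 17689)/(-4630 - 14750) = -20319/(-19380) = -20319*(-1/19380) = 6773/6460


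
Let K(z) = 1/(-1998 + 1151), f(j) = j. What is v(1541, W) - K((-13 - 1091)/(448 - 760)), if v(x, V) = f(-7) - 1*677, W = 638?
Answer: -579347/847 ≈ -684.00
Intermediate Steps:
K(z) = -1/847 (K(z) = 1/(-847) = -1/847)
v(x, V) = -684 (v(x, V) = -7 - 1*677 = -7 - 677 = -684)
v(1541, W) - K((-13 - 1091)/(448 - 760)) = -684 - 1*(-1/847) = -684 + 1/847 = -579347/847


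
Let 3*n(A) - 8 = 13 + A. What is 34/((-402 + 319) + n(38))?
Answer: -51/95 ≈ -0.53684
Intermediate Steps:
n(A) = 7 + A/3 (n(A) = 8/3 + (13 + A)/3 = 8/3 + (13/3 + A/3) = 7 + A/3)
34/((-402 + 319) + n(38)) = 34/((-402 + 319) + (7 + (1/3)*38)) = 34/(-83 + (7 + 38/3)) = 34/(-83 + 59/3) = 34/(-190/3) = -3/190*34 = -51/95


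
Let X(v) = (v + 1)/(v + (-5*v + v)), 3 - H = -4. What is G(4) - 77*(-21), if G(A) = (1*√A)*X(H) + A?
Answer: 34025/21 ≈ 1620.2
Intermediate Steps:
H = 7 (H = 3 - 1*(-4) = 3 + 4 = 7)
X(v) = -(1 + v)/(3*v) (X(v) = (1 + v)/(v - 4*v) = (1 + v)/((-3*v)) = (1 + v)*(-1/(3*v)) = -(1 + v)/(3*v))
G(A) = A - 8*√A/21 (G(A) = (1*√A)*((⅓)*(-1 - 1*7)/7) + A = √A*((⅓)*(⅐)*(-1 - 7)) + A = √A*((⅓)*(⅐)*(-8)) + A = √A*(-8/21) + A = -8*√A/21 + A = A - 8*√A/21)
G(4) - 77*(-21) = (4 - 8*√4/21) - 77*(-21) = (4 - 8/21*2) + 1617 = (4 - 16/21) + 1617 = 68/21 + 1617 = 34025/21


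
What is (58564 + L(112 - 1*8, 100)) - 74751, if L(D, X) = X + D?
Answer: -15983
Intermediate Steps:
L(D, X) = D + X
(58564 + L(112 - 1*8, 100)) - 74751 = (58564 + ((112 - 1*8) + 100)) - 74751 = (58564 + ((112 - 8) + 100)) - 74751 = (58564 + (104 + 100)) - 74751 = (58564 + 204) - 74751 = 58768 - 74751 = -15983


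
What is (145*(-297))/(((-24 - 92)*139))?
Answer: 1485/556 ≈ 2.6709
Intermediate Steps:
(145*(-297))/(((-24 - 92)*139)) = -43065/((-116*139)) = -43065/(-16124) = -43065*(-1/16124) = 1485/556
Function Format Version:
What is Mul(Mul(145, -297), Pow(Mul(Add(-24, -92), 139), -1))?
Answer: Rational(1485, 556) ≈ 2.6709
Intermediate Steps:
Mul(Mul(145, -297), Pow(Mul(Add(-24, -92), 139), -1)) = Mul(-43065, Pow(Mul(-116, 139), -1)) = Mul(-43065, Pow(-16124, -1)) = Mul(-43065, Rational(-1, 16124)) = Rational(1485, 556)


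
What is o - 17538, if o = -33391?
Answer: -50929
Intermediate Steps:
o - 17538 = -33391 - 17538 = -50929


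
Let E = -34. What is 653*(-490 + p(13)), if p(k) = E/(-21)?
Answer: -6697168/21 ≈ -3.1891e+5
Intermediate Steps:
p(k) = 34/21 (p(k) = -34/(-21) = -34*(-1/21) = 34/21)
653*(-490 + p(13)) = 653*(-490 + 34/21) = 653*(-10256/21) = -6697168/21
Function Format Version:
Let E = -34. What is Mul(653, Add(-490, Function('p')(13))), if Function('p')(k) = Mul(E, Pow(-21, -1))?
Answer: Rational(-6697168, 21) ≈ -3.1891e+5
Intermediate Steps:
Function('p')(k) = Rational(34, 21) (Function('p')(k) = Mul(-34, Pow(-21, -1)) = Mul(-34, Rational(-1, 21)) = Rational(34, 21))
Mul(653, Add(-490, Function('p')(13))) = Mul(653, Add(-490, Rational(34, 21))) = Mul(653, Rational(-10256, 21)) = Rational(-6697168, 21)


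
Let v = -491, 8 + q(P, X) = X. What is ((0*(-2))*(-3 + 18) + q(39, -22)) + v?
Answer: -521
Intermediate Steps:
q(P, X) = -8 + X
((0*(-2))*(-3 + 18) + q(39, -22)) + v = ((0*(-2))*(-3 + 18) + (-8 - 22)) - 491 = (0*15 - 30) - 491 = (0 - 30) - 491 = -30 - 491 = -521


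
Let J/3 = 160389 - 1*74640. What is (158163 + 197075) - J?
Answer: 97991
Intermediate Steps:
J = 257247 (J = 3*(160389 - 1*74640) = 3*(160389 - 74640) = 3*85749 = 257247)
(158163 + 197075) - J = (158163 + 197075) - 1*257247 = 355238 - 257247 = 97991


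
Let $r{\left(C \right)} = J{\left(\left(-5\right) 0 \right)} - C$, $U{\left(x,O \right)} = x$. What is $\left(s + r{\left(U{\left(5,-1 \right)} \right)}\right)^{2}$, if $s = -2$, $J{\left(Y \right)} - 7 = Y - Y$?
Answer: $0$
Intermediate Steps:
$J{\left(Y \right)} = 7$ ($J{\left(Y \right)} = 7 + \left(Y - Y\right) = 7 + 0 = 7$)
$r{\left(C \right)} = 7 - C$
$\left(s + r{\left(U{\left(5,-1 \right)} \right)}\right)^{2} = \left(-2 + \left(7 - 5\right)\right)^{2} = \left(-2 + 2\right)^{2} = 0^{2} = 0$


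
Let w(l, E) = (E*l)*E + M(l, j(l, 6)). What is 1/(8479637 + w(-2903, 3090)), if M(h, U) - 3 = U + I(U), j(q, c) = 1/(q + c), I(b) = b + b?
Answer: -2897/80274869550023 ≈ -3.6089e-11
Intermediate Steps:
I(b) = 2*b
j(q, c) = 1/(c + q)
M(h, U) = 3 + 3*U (M(h, U) = 3 + (U + 2*U) = 3 + 3*U)
w(l, E) = 3 + 3/(6 + l) + l*E² (w(l, E) = (E*l)*E + (3 + 3/(6 + l)) = l*E² + (3 + 3/(6 + l)) = 3 + 3/(6 + l) + l*E²)
1/(8479637 + w(-2903, 3090)) = 1/(8479637 + (3 + (3 - 2903*3090²)*(6 - 2903))/(6 - 2903)) = 1/(8479637 + (3 + (3 - 2903*9548100)*(-2897))/(-2897)) = 1/(8479637 - (3 + (3 - 27718134300)*(-2897))/2897) = 1/(8479637 - (3 - 27718134297*(-2897))/2897) = 1/(8479637 - (3 + 80299435058409)/2897) = 1/(8479637 - 1/2897*80299435058412) = 1/(8479637 - 80299435058412/2897) = 1/(-80274869550023/2897) = -2897/80274869550023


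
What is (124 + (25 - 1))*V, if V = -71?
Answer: -10508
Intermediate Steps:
(124 + (25 - 1))*V = (124 + (25 - 1))*(-71) = (124 + 24)*(-71) = 148*(-71) = -10508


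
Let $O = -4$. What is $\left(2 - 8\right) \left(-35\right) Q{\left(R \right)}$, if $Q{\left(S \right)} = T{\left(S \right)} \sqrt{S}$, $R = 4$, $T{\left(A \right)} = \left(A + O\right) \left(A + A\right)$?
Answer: $0$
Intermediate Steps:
$T{\left(A \right)} = 2 A \left(-4 + A\right)$ ($T{\left(A \right)} = \left(A - 4\right) \left(A + A\right) = \left(-4 + A\right) 2 A = 2 A \left(-4 + A\right)$)
$Q{\left(S \right)} = 2 S^{\frac{3}{2}} \left(-4 + S\right)$ ($Q{\left(S \right)} = 2 S \left(-4 + S\right) \sqrt{S} = 2 S^{\frac{3}{2}} \left(-4 + S\right)$)
$\left(2 - 8\right) \left(-35\right) Q{\left(R \right)} = \left(2 - 8\right) \left(-35\right) 2 \cdot 4^{\frac{3}{2}} \left(-4 + 4\right) = \left(2 - 8\right) \left(-35\right) 2 \cdot 8 \cdot 0 = \left(-6\right) \left(-35\right) 0 = 210 \cdot 0 = 0$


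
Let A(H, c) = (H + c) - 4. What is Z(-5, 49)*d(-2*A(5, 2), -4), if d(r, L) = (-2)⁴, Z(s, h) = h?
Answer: 784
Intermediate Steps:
A(H, c) = -4 + H + c
d(r, L) = 16
Z(-5, 49)*d(-2*A(5, 2), -4) = 49*16 = 784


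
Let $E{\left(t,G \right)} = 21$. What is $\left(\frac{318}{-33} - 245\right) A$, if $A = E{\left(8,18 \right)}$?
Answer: $- \frac{58821}{11} \approx -5347.4$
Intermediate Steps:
$A = 21$
$\left(\frac{318}{-33} - 245\right) A = \left(\frac{318}{-33} - 245\right) 21 = \left(318 \left(- \frac{1}{33}\right) - 245\right) 21 = \left(- \frac{106}{11} - 245\right) 21 = \left(- \frac{2801}{11}\right) 21 = - \frac{58821}{11}$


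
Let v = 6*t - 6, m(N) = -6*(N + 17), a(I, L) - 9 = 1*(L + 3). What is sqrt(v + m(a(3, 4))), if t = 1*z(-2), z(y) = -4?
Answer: 2*I*sqrt(57) ≈ 15.1*I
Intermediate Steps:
a(I, L) = 12 + L (a(I, L) = 9 + 1*(L + 3) = 9 + 1*(3 + L) = 9 + (3 + L) = 12 + L)
m(N) = -102 - 6*N (m(N) = -6*(17 + N) = -102 - 6*N)
t = -4 (t = 1*(-4) = -4)
v = -30 (v = 6*(-4) - 6 = -24 - 6 = -30)
sqrt(v + m(a(3, 4))) = sqrt(-30 + (-102 - 6*(12 + 4))) = sqrt(-30 + (-102 - 6*16)) = sqrt(-30 + (-102 - 96)) = sqrt(-30 - 198) = sqrt(-228) = 2*I*sqrt(57)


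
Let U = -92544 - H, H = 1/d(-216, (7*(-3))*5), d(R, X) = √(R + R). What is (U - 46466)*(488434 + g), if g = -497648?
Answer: 1280838140 - 4607*I*√3/18 ≈ 1.2808e+9 - 443.31*I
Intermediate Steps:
d(R, X) = √2*√R (d(R, X) = √(2*R) = √2*√R)
H = -I*√3/36 (H = 1/(√2*√(-216)) = 1/(√2*(6*I*√6)) = 1/(12*I*√3) = -I*√3/36 ≈ -0.048113*I)
U = -92544 + I*√3/36 (U = -92544 - (-1)*I*√3/36 = -92544 + I*√3/36 ≈ -92544.0 + 0.048113*I)
(U - 46466)*(488434 + g) = ((-92544 + I*√3/36) - 46466)*(488434 - 497648) = (-139010 + I*√3/36)*(-9214) = 1280838140 - 4607*I*√3/18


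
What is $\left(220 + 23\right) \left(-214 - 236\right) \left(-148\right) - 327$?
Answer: $16183473$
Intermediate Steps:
$\left(220 + 23\right) \left(-214 - 236\right) \left(-148\right) - 327 = 243 \left(-450\right) \left(-148\right) - 327 = \left(-109350\right) \left(-148\right) - 327 = 16183800 - 327 = 16183473$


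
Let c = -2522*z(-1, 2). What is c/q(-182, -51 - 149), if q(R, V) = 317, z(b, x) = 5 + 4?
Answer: -22698/317 ≈ -71.603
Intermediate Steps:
z(b, x) = 9
c = -22698 (c = -2522*9 = -22698)
c/q(-182, -51 - 149) = -22698/317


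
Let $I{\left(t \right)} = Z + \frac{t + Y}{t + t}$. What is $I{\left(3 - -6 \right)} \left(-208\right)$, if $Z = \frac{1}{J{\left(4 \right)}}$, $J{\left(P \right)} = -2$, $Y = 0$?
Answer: $0$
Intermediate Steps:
$Z = - \frac{1}{2}$ ($Z = \frac{1}{-2} = - \frac{1}{2} \approx -0.5$)
$I{\left(t \right)} = 0$ ($I{\left(t \right)} = - \frac{1}{2} + \frac{t + 0}{t + t} = - \frac{1}{2} + \frac{t}{2 t} = - \frac{1}{2} + t \frac{1}{2 t} = - \frac{1}{2} + \frac{1}{2} = 0$)
$I{\left(3 - -6 \right)} \left(-208\right) = 0 \left(-208\right) = 0$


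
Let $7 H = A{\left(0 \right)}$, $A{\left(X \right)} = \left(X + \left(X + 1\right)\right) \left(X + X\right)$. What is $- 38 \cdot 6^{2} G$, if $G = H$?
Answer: $0$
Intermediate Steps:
$A{\left(X \right)} = 2 X \left(1 + 2 X\right)$ ($A{\left(X \right)} = \left(X + \left(1 + X\right)\right) 2 X = \left(1 + 2 X\right) 2 X = 2 X \left(1 + 2 X\right)$)
$H = 0$ ($H = \frac{2 \cdot 0 \left(1 + 2 \cdot 0\right)}{7} = \frac{2 \cdot 0 \left(1 + 0\right)}{7} = \frac{2 \cdot 0 \cdot 1}{7} = \frac{1}{7} \cdot 0 = 0$)
$G = 0$
$- 38 \cdot 6^{2} G = - 38 \cdot 6^{2} \cdot 0 = \left(-38\right) 36 \cdot 0 = \left(-1368\right) 0 = 0$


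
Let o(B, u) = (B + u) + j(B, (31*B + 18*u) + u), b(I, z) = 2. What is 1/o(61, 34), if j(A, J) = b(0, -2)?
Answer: 1/97 ≈ 0.010309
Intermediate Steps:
j(A, J) = 2
o(B, u) = 2 + B + u (o(B, u) = (B + u) + 2 = 2 + B + u)
1/o(61, 34) = 1/(2 + 61 + 34) = 1/97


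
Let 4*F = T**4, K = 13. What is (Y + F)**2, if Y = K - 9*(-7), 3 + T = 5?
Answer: 6400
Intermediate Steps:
T = 2 (T = -3 + 5 = 2)
Y = 76 (Y = 13 - 9*(-7) = 13 + 63 = 76)
F = 4 (F = (1/4)*2**4 = (1/4)*16 = 4)
(Y + F)**2 = (76 + 4)**2 = 80**2 = 6400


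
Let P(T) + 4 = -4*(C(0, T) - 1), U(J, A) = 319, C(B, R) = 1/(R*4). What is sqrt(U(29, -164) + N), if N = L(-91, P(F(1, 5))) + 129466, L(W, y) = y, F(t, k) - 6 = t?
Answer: sqrt(6359458)/7 ≈ 360.26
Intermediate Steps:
C(B, R) = 1/(4*R)
F(t, k) = 6 + t
P(T) = -1/T (P(T) = -4 - 4*(1/(4*T) - 1) = -4 - 4*(-1 + 1/(4*T)) = -4 + (4 - 1/T) = -1/T)
N = 906261/7 (N = -1/(6 + 1) + 129466 = -1/7 + 129466 = 906261/7 ≈ 1.2947e+5)
sqrt(U(29, -164) + N) = sqrt(319 + 906261/7) = sqrt(908494/7) = sqrt(6359458)/7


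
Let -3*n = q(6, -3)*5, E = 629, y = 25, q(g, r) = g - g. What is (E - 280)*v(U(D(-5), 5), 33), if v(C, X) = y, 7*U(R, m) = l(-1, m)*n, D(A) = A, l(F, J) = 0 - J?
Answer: 8725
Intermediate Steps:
l(F, J) = -J
q(g, r) = 0
n = 0 (n = -0*5 = -⅓*0 = 0)
U(R, m) = 0 (U(R, m) = (-m*0)/7 = (⅐)*0 = 0)
v(C, X) = 25
(E - 280)*v(U(D(-5), 5), 33) = (629 - 280)*25 = 349*25 = 8725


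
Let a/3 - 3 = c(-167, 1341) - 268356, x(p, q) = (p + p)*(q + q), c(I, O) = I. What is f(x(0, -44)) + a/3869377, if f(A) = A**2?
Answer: -805560/3869377 ≈ -0.20819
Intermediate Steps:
x(p, q) = 4*p*q (x(p, q) = (2*p)*(2*q) = 4*p*q)
a = -805560 (a = 9 + 3*(-167 - 268356) = 9 + 3*(-268523) = 9 - 805569 = -805560)
f(x(0, -44)) + a/3869377 = (4*0*(-44))**2 - 805560/3869377 = 0**2 - 805560*1/3869377 = 0 - 805560/3869377 = -805560/3869377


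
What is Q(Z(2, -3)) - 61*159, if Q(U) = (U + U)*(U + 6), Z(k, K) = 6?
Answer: -9555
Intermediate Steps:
Q(U) = 2*U*(6 + U) (Q(U) = (2*U)*(6 + U) = 2*U*(6 + U))
Q(Z(2, -3)) - 61*159 = 2*6*(6 + 6) - 61*159 = 2*6*12 - 9699 = 144 - 9699 = -9555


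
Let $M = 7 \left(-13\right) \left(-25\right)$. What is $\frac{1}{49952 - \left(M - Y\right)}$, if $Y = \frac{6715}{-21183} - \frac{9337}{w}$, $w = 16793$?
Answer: $\frac{355726119}{16959643624897} \approx 2.0975 \cdot 10^{-5}$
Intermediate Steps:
$M = 2275$ ($M = \left(-91\right) \left(-25\right) = 2275$)
$Y = - \frac{310550666}{355726119}$ ($Y = \frac{6715}{-21183} - \frac{9337}{16793} = 6715 \left(- \frac{1}{21183}\right) - \frac{9337}{16793} = - \frac{6715}{21183} - \frac{9337}{16793} = - \frac{310550666}{355726119} \approx -0.873$)
$\frac{1}{49952 - \left(M - Y\right)} = \frac{1}{49952 - \frac{809587471391}{355726119}} = \frac{1}{\frac{16959643624897}{355726119}} = \frac{355726119}{16959643624897}$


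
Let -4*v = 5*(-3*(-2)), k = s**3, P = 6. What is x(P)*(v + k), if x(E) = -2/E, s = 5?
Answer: -235/6 ≈ -39.167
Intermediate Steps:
k = 125 (k = 5**3 = 125)
v = -15/2 (v = -5*(-3*(-2))/4 = -5*6/4 = -1/4*30 = -15/2 ≈ -7.5000)
x(P)*(v + k) = (-2/6)*(-15/2 + 125) = -2*1/6*(235/2) = -1/3*235/2 = -235/6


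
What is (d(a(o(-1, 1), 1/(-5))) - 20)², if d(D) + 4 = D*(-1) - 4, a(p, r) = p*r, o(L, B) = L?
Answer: 19881/25 ≈ 795.24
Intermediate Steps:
d(D) = -8 - D (d(D) = -4 + (D*(-1) - 4) = -4 + (-D - 4) = -4 + (-4 - D) = -8 - D)
(d(a(o(-1, 1), 1/(-5))) - 20)² = ((-8 - (-1)/(-5)) - 20)² = ((-8 - (-1)*(-1)/5) - 20)² = ((-8 - 1*⅕) - 20)² = ((-8 - ⅕) - 20)² = (-41/5 - 20)² = (-141/5)² = 19881/25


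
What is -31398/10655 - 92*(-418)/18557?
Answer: -15718546/17974985 ≈ -0.87447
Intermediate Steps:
-31398/10655 - 92*(-418)/18557 = -31398*1/10655 + 38456*(1/18557) = -31398/10655 + 3496/1687 = -15718546/17974985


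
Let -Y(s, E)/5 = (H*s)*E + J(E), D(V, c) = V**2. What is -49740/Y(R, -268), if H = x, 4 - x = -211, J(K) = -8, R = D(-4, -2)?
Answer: -2487/230482 ≈ -0.010790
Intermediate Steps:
R = 16 (R = (-4)**2 = 16)
x = 215 (x = 4 - 1*(-211) = 4 + 211 = 215)
H = 215
Y(s, E) = 40 - 1075*E*s (Y(s, E) = -5*((215*s)*E - 8) = -5*(215*E*s - 8) = -5*(-8 + 215*E*s) = 40 - 1075*E*s)
-49740/Y(R, -268) = -49740/(40 - 1075*(-268)*16) = -49740/(40 + 4609600) = -49740/4609640 = -49740*1/4609640 = -2487/230482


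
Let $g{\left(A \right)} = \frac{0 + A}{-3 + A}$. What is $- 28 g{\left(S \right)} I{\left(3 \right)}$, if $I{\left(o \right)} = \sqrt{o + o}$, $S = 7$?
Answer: $- 49 \sqrt{6} \approx -120.03$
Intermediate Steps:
$g{\left(A \right)} = \frac{A}{-3 + A}$
$I{\left(o \right)} = \sqrt{2} \sqrt{o}$ ($I{\left(o \right)} = \sqrt{2 o} = \sqrt{2} \sqrt{o}$)
$- 28 g{\left(S \right)} I{\left(3 \right)} = - 28 \frac{7}{-3 + 7} \sqrt{2} \sqrt{3} = - 28 \cdot \frac{7}{4} \sqrt{6} = - 28 \cdot 7 \cdot \frac{1}{4} \sqrt{6} = \left(-28\right) \frac{7}{4} \sqrt{6} = - 49 \sqrt{6}$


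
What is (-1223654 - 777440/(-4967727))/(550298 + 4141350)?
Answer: -3039389118509/11653413222048 ≈ -0.26082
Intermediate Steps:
(-1223654 - 777440/(-4967727))/(550298 + 4141350) = (-1223654 - 777440*(-1/4967727))/4691648 = (-1223654 + 777440/4967727)*(1/4691648) = -6078778237018/4967727*1/4691648 = -3039389118509/11653413222048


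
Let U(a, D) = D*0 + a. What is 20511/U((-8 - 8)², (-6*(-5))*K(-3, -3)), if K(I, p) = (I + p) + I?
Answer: 20511/256 ≈ 80.121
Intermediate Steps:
K(I, p) = p + 2*I
U(a, D) = a (U(a, D) = 0 + a = a)
20511/U((-8 - 8)², (-6*(-5))*K(-3, -3)) = 20511/((-8 - 8)²) = 20511/((-16)²) = 20511/256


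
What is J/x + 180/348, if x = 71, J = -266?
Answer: -6649/2059 ≈ -3.2292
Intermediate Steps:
J/x + 180/348 = -266/71 + 180/348 = -266*1/71 + 180*(1/348) = -266/71 + 15/29 = -6649/2059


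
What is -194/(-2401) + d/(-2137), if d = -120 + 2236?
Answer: -4665938/5130937 ≈ -0.90937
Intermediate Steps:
d = 2116
-194/(-2401) + d/(-2137) = -194/(-2401) + 2116/(-2137) = -194*(-1/2401) + 2116*(-1/2137) = 194/2401 - 2116/2137 = -4665938/5130937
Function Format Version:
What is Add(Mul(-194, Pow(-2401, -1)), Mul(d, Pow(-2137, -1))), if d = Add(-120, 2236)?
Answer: Rational(-4665938, 5130937) ≈ -0.90937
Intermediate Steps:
d = 2116
Add(Mul(-194, Pow(-2401, -1)), Mul(d, Pow(-2137, -1))) = Add(Mul(-194, Pow(-2401, -1)), Mul(2116, Pow(-2137, -1))) = Add(Mul(-194, Rational(-1, 2401)), Mul(2116, Rational(-1, 2137))) = Add(Rational(194, 2401), Rational(-2116, 2137)) = Rational(-4665938, 5130937)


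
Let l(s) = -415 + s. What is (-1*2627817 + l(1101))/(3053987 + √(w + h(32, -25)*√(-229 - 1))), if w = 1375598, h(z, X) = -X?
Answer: -2627131/(3053987 + √(1375598 + 25*I*√230)) ≈ -0.8599 + 4.5493e-8*I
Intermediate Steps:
(-1*2627817 + l(1101))/(3053987 + √(w + h(32, -25)*√(-229 - 1))) = (-1*2627817 + (-415 + 1101))/(3053987 + √(1375598 + (-1*(-25))*√(-229 - 1))) = (-2627817 + 686)/(3053987 + √(1375598 + 25*√(-230))) = -2627131/(3053987 + √(1375598 + 25*(I*√230))) = -2627131/(3053987 + √(1375598 + 25*I*√230))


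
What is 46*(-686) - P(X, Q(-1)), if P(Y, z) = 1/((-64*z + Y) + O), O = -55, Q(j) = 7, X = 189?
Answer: -9908583/314 ≈ -31556.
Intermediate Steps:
P(Y, z) = 1/(-55 + Y - 64*z) (P(Y, z) = 1/((-64*z + Y) - 55) = 1/((Y - 64*z) - 55) = 1/(-55 + Y - 64*z))
46*(-686) - P(X, Q(-1)) = 46*(-686) - (-1)/(55 - 1*189 + 64*7) = -31556 - (-1)/(55 - 189 + 448) = -31556 - (-1)/314 = -31556 - 1*(-1/314) = -31556 + 1/314 = -9908583/314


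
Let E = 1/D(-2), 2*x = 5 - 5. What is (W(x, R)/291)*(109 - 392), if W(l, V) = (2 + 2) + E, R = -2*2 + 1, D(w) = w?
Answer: -1981/582 ≈ -3.4038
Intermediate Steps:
x = 0 (x = (5 - 5)/2 = (½)*0 = 0)
E = -½ (E = 1/(-2) = -½ ≈ -0.50000)
R = -3 (R = -4 + 1 = -3)
W(l, V) = 7/2 (W(l, V) = (2 + 2) - ½ = 4 - ½ = 7/2)
(W(x, R)/291)*(109 - 392) = ((7/2)/291)*(109 - 392) = ((7/2)*(1/291))*(-283) = (7/582)*(-283) = -1981/582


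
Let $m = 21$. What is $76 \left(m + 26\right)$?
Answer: $3572$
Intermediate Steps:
$76 \left(m + 26\right) = 76 \left(21 + 26\right) = 76 \cdot 47 = 3572$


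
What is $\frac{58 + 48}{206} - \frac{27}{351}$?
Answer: $\frac{586}{1339} \approx 0.43764$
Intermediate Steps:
$\frac{58 + 48}{206} - \frac{27}{351} = 106 \cdot \frac{1}{206} - \frac{1}{13} = \frac{53}{103} - \frac{1}{13} = \frac{586}{1339}$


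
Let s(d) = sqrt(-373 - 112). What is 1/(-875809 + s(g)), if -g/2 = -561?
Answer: -875809/767041404966 - I*sqrt(485)/767041404966 ≈ -1.1418e-6 - 2.8711e-11*I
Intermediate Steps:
g = 1122 (g = -2*(-561) = 1122)
s(d) = I*sqrt(485) (s(d) = sqrt(-485) = I*sqrt(485))
1/(-875809 + s(g)) = 1/(-875809 + I*sqrt(485))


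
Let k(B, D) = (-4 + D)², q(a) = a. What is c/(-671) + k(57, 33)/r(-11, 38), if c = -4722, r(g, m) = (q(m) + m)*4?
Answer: 1999799/203984 ≈ 9.8037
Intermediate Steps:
r(g, m) = 8*m (r(g, m) = (m + m)*4 = (2*m)*4 = 8*m)
c/(-671) + k(57, 33)/r(-11, 38) = -4722/(-671) + (-4 + 33)²/((8*38)) = -4722*(-1/671) + 29²/304 = 4722/671 + 841*(1/304) = 4722/671 + 841/304 = 1999799/203984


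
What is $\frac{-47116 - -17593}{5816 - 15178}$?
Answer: $\frac{29523}{9362} \approx 3.1535$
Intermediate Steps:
$\frac{-47116 - -17593}{5816 - 15178} = \frac{-47116 + \left(-3549 + 21142\right)}{-9362} = \left(-47116 + 17593\right) \left(- \frac{1}{9362}\right) = \left(-29523\right) \left(- \frac{1}{9362}\right) = \frac{29523}{9362}$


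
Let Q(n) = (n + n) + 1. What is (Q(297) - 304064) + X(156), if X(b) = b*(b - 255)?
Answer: -318913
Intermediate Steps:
Q(n) = 1 + 2*n (Q(n) = 2*n + 1 = 1 + 2*n)
X(b) = b*(-255 + b)
(Q(297) - 304064) + X(156) = ((1 + 2*297) - 304064) + 156*(-255 + 156) = ((1 + 594) - 304064) + 156*(-99) = (595 - 304064) - 15444 = -303469 - 15444 = -318913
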